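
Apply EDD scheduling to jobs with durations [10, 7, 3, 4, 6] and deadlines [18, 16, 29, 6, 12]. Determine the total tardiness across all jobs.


Sort by due date (EDD order): [(4, 6), (6, 12), (7, 16), (10, 18), (3, 29)]
Compute completion times and tardiness:
  Job 1: p=4, d=6, C=4, tardiness=max(0,4-6)=0
  Job 2: p=6, d=12, C=10, tardiness=max(0,10-12)=0
  Job 3: p=7, d=16, C=17, tardiness=max(0,17-16)=1
  Job 4: p=10, d=18, C=27, tardiness=max(0,27-18)=9
  Job 5: p=3, d=29, C=30, tardiness=max(0,30-29)=1
Total tardiness = 11

11


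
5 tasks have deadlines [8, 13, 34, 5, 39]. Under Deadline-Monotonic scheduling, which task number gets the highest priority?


Sort tasks by relative deadline (ascending):
  Task 4: deadline = 5
  Task 1: deadline = 8
  Task 2: deadline = 13
  Task 3: deadline = 34
  Task 5: deadline = 39
Priority order (highest first): [4, 1, 2, 3, 5]
Highest priority task = 4

4


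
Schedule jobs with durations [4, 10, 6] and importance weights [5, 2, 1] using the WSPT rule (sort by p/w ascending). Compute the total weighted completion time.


Compute p/w ratios and sort ascending (WSPT): [(4, 5), (10, 2), (6, 1)]
Compute weighted completion times:
  Job (p=4,w=5): C=4, w*C=5*4=20
  Job (p=10,w=2): C=14, w*C=2*14=28
  Job (p=6,w=1): C=20, w*C=1*20=20
Total weighted completion time = 68

68


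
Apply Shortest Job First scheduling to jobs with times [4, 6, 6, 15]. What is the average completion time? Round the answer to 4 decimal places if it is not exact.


SJF order (ascending): [4, 6, 6, 15]
Completion times:
  Job 1: burst=4, C=4
  Job 2: burst=6, C=10
  Job 3: burst=6, C=16
  Job 4: burst=15, C=31
Average completion = 61/4 = 15.25

15.25


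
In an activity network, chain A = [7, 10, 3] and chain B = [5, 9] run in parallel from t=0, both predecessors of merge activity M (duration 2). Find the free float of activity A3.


ES(A3) = sum of predecessors on chain A = 17
EF(A3) = ES + duration = 17 + 3 = 20
Successor of A3 is M. ES(M) = max(sum(A), sum(B)) = max(20, 14) = 20
Free float = ES(successor) - EF(current) = 20 - 20 = 0

0


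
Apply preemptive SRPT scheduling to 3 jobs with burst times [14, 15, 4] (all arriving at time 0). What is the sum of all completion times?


Since all jobs arrive at t=0, SRPT equals SPT ordering.
SPT order: [4, 14, 15]
Completion times:
  Job 1: p=4, C=4
  Job 2: p=14, C=18
  Job 3: p=15, C=33
Total completion time = 4 + 18 + 33 = 55

55


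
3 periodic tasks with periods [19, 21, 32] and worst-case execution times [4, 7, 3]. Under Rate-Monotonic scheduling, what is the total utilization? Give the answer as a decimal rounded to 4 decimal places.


Compute individual utilizations (exact fractions):
  Task 1: C/T = 4/19 (approx. 0.2105)
  Task 2: C/T = 7/21 = 1/3 (approx. 0.3333)
  Task 3: C/T = 3/32 (approx. 0.0938)
Total utilization U = 4/19 + 1/3 + 3/32 = 1163/1824
Rounded to 4 decimal places: U = 0.6376
RM (Liu & Layland) bound for 3 tasks = 0.779763; compare with U = 1163/1824 (approx. 0.637610)
U <= bound, so schedulable by RM sufficient condition.

0.6376


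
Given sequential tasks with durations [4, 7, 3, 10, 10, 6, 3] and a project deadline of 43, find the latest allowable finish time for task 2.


LF(activity 2) = deadline - sum of successor durations
Successors: activities 3 through 7 with durations [3, 10, 10, 6, 3]
Sum of successor durations = 32
LF = 43 - 32 = 11

11


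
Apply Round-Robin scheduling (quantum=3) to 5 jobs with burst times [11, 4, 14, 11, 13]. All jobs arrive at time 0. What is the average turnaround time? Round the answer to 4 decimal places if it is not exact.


Time quantum = 3
Execution trace:
  J1 runs 3 units, time = 3
  J2 runs 3 units, time = 6
  J3 runs 3 units, time = 9
  J4 runs 3 units, time = 12
  J5 runs 3 units, time = 15
  J1 runs 3 units, time = 18
  J2 runs 1 units, time = 19
  J3 runs 3 units, time = 22
  J4 runs 3 units, time = 25
  J5 runs 3 units, time = 28
  J1 runs 3 units, time = 31
  J3 runs 3 units, time = 34
  J4 runs 3 units, time = 37
  J5 runs 3 units, time = 40
  J1 runs 2 units, time = 42
  J3 runs 3 units, time = 45
  J4 runs 2 units, time = 47
  J5 runs 3 units, time = 50
  J3 runs 2 units, time = 52
  J5 runs 1 units, time = 53
Finish times: [42, 19, 52, 47, 53]
Average turnaround = 213/5 = 42.6

42.6


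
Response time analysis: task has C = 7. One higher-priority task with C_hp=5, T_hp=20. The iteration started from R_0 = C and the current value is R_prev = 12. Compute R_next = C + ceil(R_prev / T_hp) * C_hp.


R_next = C + ceil(R_prev / T_hp) * C_hp
ceil(12 / 20) = ceil(0.6) = 1
Interference = 1 * 5 = 5
R_next = 7 + 5 = 12
R_next = R_prev, so the iteration has converged (response time = 12).

12


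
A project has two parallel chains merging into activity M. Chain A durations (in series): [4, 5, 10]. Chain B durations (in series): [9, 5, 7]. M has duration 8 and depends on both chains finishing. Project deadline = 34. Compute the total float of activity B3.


Forward pass: ES(B3) = sum of predecessors on chain B = 14
EF = ES + duration = 14 + 7 = 21
Backward pass: LF(M) = deadline = 34; LS(M) = 34 - 8 = 26
LF(B3) = LS(M) - sum(successors on chain B) = 26 - 0 = 26
LS = LF - duration = 26 - 7 = 19
Total float = LS - ES = 19 - 14 = 5

5


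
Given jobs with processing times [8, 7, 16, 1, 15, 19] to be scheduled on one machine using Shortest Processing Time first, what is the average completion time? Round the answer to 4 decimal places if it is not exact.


Sort jobs by processing time (SPT order): [1, 7, 8, 15, 16, 19]
Compute completion times sequentially:
  Job 1: processing = 1, completes at 1
  Job 2: processing = 7, completes at 8
  Job 3: processing = 8, completes at 16
  Job 4: processing = 15, completes at 31
  Job 5: processing = 16, completes at 47
  Job 6: processing = 19, completes at 66
Sum of completion times = 169
Average completion time = 169/6 = 28.1667

28.1667


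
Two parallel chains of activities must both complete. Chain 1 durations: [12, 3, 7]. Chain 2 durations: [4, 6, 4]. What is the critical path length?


Path A total = 12 + 3 + 7 = 22
Path B total = 4 + 6 + 4 = 14
Critical path = longest path = max(22, 14) = 22

22


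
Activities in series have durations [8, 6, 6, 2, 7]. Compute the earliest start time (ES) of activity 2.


Activity 2 starts after activities 1 through 1 complete.
Predecessor durations: [8]
ES = 8 = 8

8


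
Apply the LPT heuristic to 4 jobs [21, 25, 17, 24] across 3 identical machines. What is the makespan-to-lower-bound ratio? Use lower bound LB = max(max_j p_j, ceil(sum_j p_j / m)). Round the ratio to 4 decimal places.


LPT order: [25, 24, 21, 17]
Machine loads after assignment: [25, 24, 38]
LPT makespan = 38
Lower bound = max(max_job, ceil(total/3)) = max(25, 29) = 29
Ratio = 38 / 29 = 1.3103

1.3103


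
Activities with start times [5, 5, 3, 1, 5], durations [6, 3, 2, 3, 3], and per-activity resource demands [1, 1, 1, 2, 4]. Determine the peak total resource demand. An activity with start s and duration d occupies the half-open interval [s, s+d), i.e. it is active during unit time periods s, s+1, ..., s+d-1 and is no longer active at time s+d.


Each activity i is active on [start_i, start_i + duration_i).
Compute total resource usage per time slot:
  t=0: active resources = [], total = 0
  t=1: active resources = [2], total = 2
  t=2: active resources = [2], total = 2
  t=3: active resources = [1, 2], total = 3
  t=4: active resources = [1], total = 1
  t=5: active resources = [1, 1, 4], total = 6
  t=6: active resources = [1, 1, 4], total = 6
  t=7: active resources = [1, 1, 4], total = 6
  t=8: active resources = [1], total = 1
  t=9: active resources = [1], total = 1
  t=10: active resources = [1], total = 1
Peak resource demand = 6

6


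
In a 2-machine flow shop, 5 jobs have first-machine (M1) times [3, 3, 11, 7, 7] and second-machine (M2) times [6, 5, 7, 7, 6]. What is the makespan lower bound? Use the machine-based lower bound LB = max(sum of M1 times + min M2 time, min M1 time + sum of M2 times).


LB1 = sum(M1 times) + min(M2 times) = 31 + 5 = 36
LB2 = min(M1 times) + sum(M2 times) = 3 + 31 = 34
Lower bound = max(LB1, LB2) = max(36, 34) = 36

36


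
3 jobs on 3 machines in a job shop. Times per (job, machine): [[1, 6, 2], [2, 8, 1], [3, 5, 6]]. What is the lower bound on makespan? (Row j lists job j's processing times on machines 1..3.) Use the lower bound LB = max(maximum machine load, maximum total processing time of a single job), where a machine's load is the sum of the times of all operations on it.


Machine loads:
  Machine 1: 1 + 2 + 3 = 6
  Machine 2: 6 + 8 + 5 = 19
  Machine 3: 2 + 1 + 6 = 9
Max machine load = 19
Job totals:
  Job 1: 9
  Job 2: 11
  Job 3: 14
Max job total = 14
Lower bound = max(19, 14) = 19

19


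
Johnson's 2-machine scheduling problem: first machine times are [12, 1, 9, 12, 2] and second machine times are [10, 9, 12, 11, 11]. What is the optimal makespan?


Apply Johnson's rule:
  Group 1 (a <= b): [(2, 1, 9), (5, 2, 11), (3, 9, 12)]
  Group 2 (a > b): [(4, 12, 11), (1, 12, 10)]
Optimal job order: [2, 5, 3, 4, 1]
Schedule:
  Job 2: M1 done at 1, M2 done at 10
  Job 5: M1 done at 3, M2 done at 21
  Job 3: M1 done at 12, M2 done at 33
  Job 4: M1 done at 24, M2 done at 44
  Job 1: M1 done at 36, M2 done at 54
Makespan = 54

54


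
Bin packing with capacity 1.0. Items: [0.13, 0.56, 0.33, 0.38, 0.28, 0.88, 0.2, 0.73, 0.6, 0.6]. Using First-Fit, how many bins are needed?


Place items sequentially using First-Fit:
  Item 0.13 -> new Bin 1
  Item 0.56 -> Bin 1 (now 0.69)
  Item 0.33 -> new Bin 2
  Item 0.38 -> Bin 2 (now 0.71)
  Item 0.28 -> Bin 1 (now 0.97)
  Item 0.88 -> new Bin 3
  Item 0.2 -> Bin 2 (now 0.91)
  Item 0.73 -> new Bin 4
  Item 0.6 -> new Bin 5
  Item 0.6 -> new Bin 6
Total bins used = 6

6


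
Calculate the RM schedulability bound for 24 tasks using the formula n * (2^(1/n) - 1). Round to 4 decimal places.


Compute 2^(1/24) = 1.0293022366
Subtract 1: 1.0293022366 - 1 = 0.0293022366
Multiply by n: 24 * 0.0293022366 = 0.7032536784
Round to 4 dp: 0.7033

0.7033


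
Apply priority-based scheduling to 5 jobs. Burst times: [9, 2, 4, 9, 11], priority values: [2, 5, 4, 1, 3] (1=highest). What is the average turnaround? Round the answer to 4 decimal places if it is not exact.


Sort by priority (ascending = highest first):
Order: [(1, 9), (2, 9), (3, 11), (4, 4), (5, 2)]
Completion times:
  Priority 1, burst=9, C=9
  Priority 2, burst=9, C=18
  Priority 3, burst=11, C=29
  Priority 4, burst=4, C=33
  Priority 5, burst=2, C=35
Average turnaround = 124/5 = 24.8

24.8


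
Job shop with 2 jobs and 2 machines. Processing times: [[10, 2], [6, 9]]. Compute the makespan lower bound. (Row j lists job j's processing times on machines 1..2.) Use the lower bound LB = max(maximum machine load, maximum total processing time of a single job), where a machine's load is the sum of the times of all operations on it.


Machine loads:
  Machine 1: 10 + 6 = 16
  Machine 2: 2 + 9 = 11
Max machine load = 16
Job totals:
  Job 1: 12
  Job 2: 15
Max job total = 15
Lower bound = max(16, 15) = 16

16


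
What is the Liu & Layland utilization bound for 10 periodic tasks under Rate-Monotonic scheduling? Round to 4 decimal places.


Compute 2^(1/10) = 1.0717734625
Subtract 1: 1.0717734625 - 1 = 0.0717734625
Multiply by n: 10 * 0.0717734625 = 0.7177346250
Round to 4 dp: 0.7177

0.7177


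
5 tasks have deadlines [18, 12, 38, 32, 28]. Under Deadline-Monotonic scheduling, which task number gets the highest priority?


Sort tasks by relative deadline (ascending):
  Task 2: deadline = 12
  Task 1: deadline = 18
  Task 5: deadline = 28
  Task 4: deadline = 32
  Task 3: deadline = 38
Priority order (highest first): [2, 1, 5, 4, 3]
Highest priority task = 2

2


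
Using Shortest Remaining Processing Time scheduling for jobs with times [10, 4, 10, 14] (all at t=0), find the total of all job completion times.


Since all jobs arrive at t=0, SRPT equals SPT ordering.
SPT order: [4, 10, 10, 14]
Completion times:
  Job 1: p=4, C=4
  Job 2: p=10, C=14
  Job 3: p=10, C=24
  Job 4: p=14, C=38
Total completion time = 4 + 14 + 24 + 38 = 80

80


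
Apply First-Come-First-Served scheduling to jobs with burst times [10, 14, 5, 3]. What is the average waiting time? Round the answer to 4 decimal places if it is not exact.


FCFS order (as given): [10, 14, 5, 3]
Waiting times:
  Job 1: wait = 0
  Job 2: wait = 10
  Job 3: wait = 24
  Job 4: wait = 29
Sum of waiting times = 63
Average waiting time = 63/4 = 15.75

15.75


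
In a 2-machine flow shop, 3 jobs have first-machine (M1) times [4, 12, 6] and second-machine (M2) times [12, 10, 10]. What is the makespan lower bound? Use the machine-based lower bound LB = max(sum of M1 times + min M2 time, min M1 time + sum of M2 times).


LB1 = sum(M1 times) + min(M2 times) = 22 + 10 = 32
LB2 = min(M1 times) + sum(M2 times) = 4 + 32 = 36
Lower bound = max(LB1, LB2) = max(32, 36) = 36

36


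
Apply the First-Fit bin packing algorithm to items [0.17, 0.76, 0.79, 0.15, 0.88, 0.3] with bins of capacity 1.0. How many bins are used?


Place items sequentially using First-Fit:
  Item 0.17 -> new Bin 1
  Item 0.76 -> Bin 1 (now 0.93)
  Item 0.79 -> new Bin 2
  Item 0.15 -> Bin 2 (now 0.94)
  Item 0.88 -> new Bin 3
  Item 0.3 -> new Bin 4
Total bins used = 4

4


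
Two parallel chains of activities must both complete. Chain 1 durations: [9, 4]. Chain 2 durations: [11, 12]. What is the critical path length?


Path A total = 9 + 4 = 13
Path B total = 11 + 12 = 23
Critical path = longest path = max(13, 23) = 23

23


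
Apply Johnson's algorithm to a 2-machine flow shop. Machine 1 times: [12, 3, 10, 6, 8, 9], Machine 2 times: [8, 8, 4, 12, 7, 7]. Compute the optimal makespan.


Apply Johnson's rule:
  Group 1 (a <= b): [(2, 3, 8), (4, 6, 12)]
  Group 2 (a > b): [(1, 12, 8), (5, 8, 7), (6, 9, 7), (3, 10, 4)]
Optimal job order: [2, 4, 1, 5, 6, 3]
Schedule:
  Job 2: M1 done at 3, M2 done at 11
  Job 4: M1 done at 9, M2 done at 23
  Job 1: M1 done at 21, M2 done at 31
  Job 5: M1 done at 29, M2 done at 38
  Job 6: M1 done at 38, M2 done at 45
  Job 3: M1 done at 48, M2 done at 52
Makespan = 52

52


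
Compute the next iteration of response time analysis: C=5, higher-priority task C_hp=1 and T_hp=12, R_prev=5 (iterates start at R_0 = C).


R_next = C + ceil(R_prev / T_hp) * C_hp
ceil(5 / 12) = ceil(0.4167) = 1
Interference = 1 * 1 = 1
R_next = 5 + 1 = 6

6


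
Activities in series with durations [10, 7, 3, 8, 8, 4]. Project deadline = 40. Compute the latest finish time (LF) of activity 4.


LF(activity 4) = deadline - sum of successor durations
Successors: activities 5 through 6 with durations [8, 4]
Sum of successor durations = 12
LF = 40 - 12 = 28

28


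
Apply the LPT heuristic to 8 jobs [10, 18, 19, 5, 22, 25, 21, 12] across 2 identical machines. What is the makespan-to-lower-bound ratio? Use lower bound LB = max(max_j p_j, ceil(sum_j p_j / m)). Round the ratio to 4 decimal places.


LPT order: [25, 22, 21, 19, 18, 12, 10, 5]
Machine loads after assignment: [66, 66]
LPT makespan = 66
Lower bound = max(max_job, ceil(total/2)) = max(25, 66) = 66
Ratio = 66 / 66 = 1.0

1.0


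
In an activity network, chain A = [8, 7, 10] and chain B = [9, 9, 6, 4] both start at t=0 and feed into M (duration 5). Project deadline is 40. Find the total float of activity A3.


Forward pass: ES(A3) = sum of predecessors on chain A = 15
EF = ES + duration = 15 + 10 = 25
Backward pass: LF(M) = deadline = 40; LS(M) = 40 - 5 = 35
LF(A3) = LS(M) - sum(successors on chain A) = 35 - 0 = 35
LS = LF - duration = 35 - 10 = 25
Total float = LS - ES = 25 - 15 = 10

10


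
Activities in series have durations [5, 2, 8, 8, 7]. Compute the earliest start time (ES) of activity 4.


Activity 4 starts after activities 1 through 3 complete.
Predecessor durations: [5, 2, 8]
ES = 5 + 2 + 8 = 15

15


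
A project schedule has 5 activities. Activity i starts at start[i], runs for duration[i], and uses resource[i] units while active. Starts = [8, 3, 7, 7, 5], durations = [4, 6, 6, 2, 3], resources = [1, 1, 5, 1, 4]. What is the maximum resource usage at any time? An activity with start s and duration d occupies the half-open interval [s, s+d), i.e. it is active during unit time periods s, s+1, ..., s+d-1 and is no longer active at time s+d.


Each activity i is active on [start_i, start_i + duration_i).
Compute total resource usage per time slot:
  t=0: active resources = [], total = 0
  t=1: active resources = [], total = 0
  t=2: active resources = [], total = 0
  t=3: active resources = [1], total = 1
  t=4: active resources = [1], total = 1
  t=5: active resources = [1, 4], total = 5
  t=6: active resources = [1, 4], total = 5
  t=7: active resources = [1, 5, 1, 4], total = 11
  t=8: active resources = [1, 1, 5, 1], total = 8
  t=9: active resources = [1, 5], total = 6
  t=10: active resources = [1, 5], total = 6
  t=11: active resources = [1, 5], total = 6
  t=12: active resources = [5], total = 5
Peak resource demand = 11

11


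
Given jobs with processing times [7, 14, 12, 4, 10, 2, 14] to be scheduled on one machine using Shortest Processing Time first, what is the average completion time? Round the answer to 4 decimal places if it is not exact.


Sort jobs by processing time (SPT order): [2, 4, 7, 10, 12, 14, 14]
Compute completion times sequentially:
  Job 1: processing = 2, completes at 2
  Job 2: processing = 4, completes at 6
  Job 3: processing = 7, completes at 13
  Job 4: processing = 10, completes at 23
  Job 5: processing = 12, completes at 35
  Job 6: processing = 14, completes at 49
  Job 7: processing = 14, completes at 63
Sum of completion times = 191
Average completion time = 191/7 = 27.2857

27.2857


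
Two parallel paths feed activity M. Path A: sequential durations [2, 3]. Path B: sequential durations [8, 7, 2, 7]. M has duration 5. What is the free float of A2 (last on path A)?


ES(A2) = sum of predecessors on chain A = 2
EF(A2) = ES + duration = 2 + 3 = 5
Successor of A2 is M. ES(M) = max(sum(A), sum(B)) = max(5, 24) = 24
Free float = ES(successor) - EF(current) = 24 - 5 = 19

19


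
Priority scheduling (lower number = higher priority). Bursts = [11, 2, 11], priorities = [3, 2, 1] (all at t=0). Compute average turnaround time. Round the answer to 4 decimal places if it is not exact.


Sort by priority (ascending = highest first):
Order: [(1, 11), (2, 2), (3, 11)]
Completion times:
  Priority 1, burst=11, C=11
  Priority 2, burst=2, C=13
  Priority 3, burst=11, C=24
Average turnaround = 48/3 = 16.0

16.0


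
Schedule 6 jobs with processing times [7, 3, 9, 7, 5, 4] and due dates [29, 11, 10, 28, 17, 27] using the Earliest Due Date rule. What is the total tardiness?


Sort by due date (EDD order): [(9, 10), (3, 11), (5, 17), (4, 27), (7, 28), (7, 29)]
Compute completion times and tardiness:
  Job 1: p=9, d=10, C=9, tardiness=max(0,9-10)=0
  Job 2: p=3, d=11, C=12, tardiness=max(0,12-11)=1
  Job 3: p=5, d=17, C=17, tardiness=max(0,17-17)=0
  Job 4: p=4, d=27, C=21, tardiness=max(0,21-27)=0
  Job 5: p=7, d=28, C=28, tardiness=max(0,28-28)=0
  Job 6: p=7, d=29, C=35, tardiness=max(0,35-29)=6
Total tardiness = 7

7


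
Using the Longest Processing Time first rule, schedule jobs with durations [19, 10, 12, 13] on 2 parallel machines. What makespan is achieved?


Sort jobs in decreasing order (LPT): [19, 13, 12, 10]
Assign each job to the least loaded machine:
  Machine 1: jobs [19, 10], load = 29
  Machine 2: jobs [13, 12], load = 25
Makespan = max load = 29

29


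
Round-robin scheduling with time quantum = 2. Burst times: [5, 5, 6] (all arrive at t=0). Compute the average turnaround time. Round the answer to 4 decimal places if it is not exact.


Time quantum = 2
Execution trace:
  J1 runs 2 units, time = 2
  J2 runs 2 units, time = 4
  J3 runs 2 units, time = 6
  J1 runs 2 units, time = 8
  J2 runs 2 units, time = 10
  J3 runs 2 units, time = 12
  J1 runs 1 units, time = 13
  J2 runs 1 units, time = 14
  J3 runs 2 units, time = 16
Finish times: [13, 14, 16]
Average turnaround = 43/3 = 14.3333

14.3333


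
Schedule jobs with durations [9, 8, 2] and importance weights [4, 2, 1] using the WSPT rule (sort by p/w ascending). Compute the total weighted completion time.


Compute p/w ratios and sort ascending (WSPT): [(2, 1), (9, 4), (8, 2)]
Compute weighted completion times:
  Job (p=2,w=1): C=2, w*C=1*2=2
  Job (p=9,w=4): C=11, w*C=4*11=44
  Job (p=8,w=2): C=19, w*C=2*19=38
Total weighted completion time = 84

84


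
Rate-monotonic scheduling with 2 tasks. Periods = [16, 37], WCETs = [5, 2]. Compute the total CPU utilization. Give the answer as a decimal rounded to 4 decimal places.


Compute individual utilizations (exact fractions):
  Task 1: C/T = 5/16 (approx. 0.3125)
  Task 2: C/T = 2/37 (approx. 0.0541)
Total utilization U = 5/16 + 2/37 = 217/592
Rounded to 4 decimal places: U = 0.3666
RM (Liu & Layland) bound for 2 tasks = 0.828427; compare with U = 217/592 (approx. 0.366554)
U <= bound, so schedulable by RM sufficient condition.

0.3666


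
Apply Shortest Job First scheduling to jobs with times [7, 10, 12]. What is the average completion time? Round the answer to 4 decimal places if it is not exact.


SJF order (ascending): [7, 10, 12]
Completion times:
  Job 1: burst=7, C=7
  Job 2: burst=10, C=17
  Job 3: burst=12, C=29
Average completion = 53/3 = 17.6667

17.6667


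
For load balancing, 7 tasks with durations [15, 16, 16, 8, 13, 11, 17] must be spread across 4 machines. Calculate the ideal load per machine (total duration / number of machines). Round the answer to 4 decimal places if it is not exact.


Total processing time = 15 + 16 + 16 + 8 + 13 + 11 + 17 = 96
Number of machines = 4
Ideal balanced load = 96 / 4 = 24.0

24.0


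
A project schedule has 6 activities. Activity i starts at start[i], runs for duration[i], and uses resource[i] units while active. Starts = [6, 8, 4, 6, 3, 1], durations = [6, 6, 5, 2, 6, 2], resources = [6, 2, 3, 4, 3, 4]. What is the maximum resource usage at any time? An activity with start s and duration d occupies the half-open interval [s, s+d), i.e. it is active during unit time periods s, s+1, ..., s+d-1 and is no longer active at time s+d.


Each activity i is active on [start_i, start_i + duration_i).
Compute total resource usage per time slot:
  t=0: active resources = [], total = 0
  t=1: active resources = [4], total = 4
  t=2: active resources = [4], total = 4
  t=3: active resources = [3], total = 3
  t=4: active resources = [3, 3], total = 6
  t=5: active resources = [3, 3], total = 6
  t=6: active resources = [6, 3, 4, 3], total = 16
  t=7: active resources = [6, 3, 4, 3], total = 16
  t=8: active resources = [6, 2, 3, 3], total = 14
  t=9: active resources = [6, 2], total = 8
  t=10: active resources = [6, 2], total = 8
  t=11: active resources = [6, 2], total = 8
  t=12: active resources = [2], total = 2
  t=13: active resources = [2], total = 2
Peak resource demand = 16

16


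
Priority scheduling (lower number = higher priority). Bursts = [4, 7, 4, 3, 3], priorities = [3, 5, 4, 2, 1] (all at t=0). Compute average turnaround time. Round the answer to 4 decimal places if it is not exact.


Sort by priority (ascending = highest first):
Order: [(1, 3), (2, 3), (3, 4), (4, 4), (5, 7)]
Completion times:
  Priority 1, burst=3, C=3
  Priority 2, burst=3, C=6
  Priority 3, burst=4, C=10
  Priority 4, burst=4, C=14
  Priority 5, burst=7, C=21
Average turnaround = 54/5 = 10.8

10.8


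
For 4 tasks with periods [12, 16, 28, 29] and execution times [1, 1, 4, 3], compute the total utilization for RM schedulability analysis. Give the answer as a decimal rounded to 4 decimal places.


Compute individual utilizations (exact fractions):
  Task 1: C/T = 1/12 (approx. 0.0833)
  Task 2: C/T = 1/16 (approx. 0.0625)
  Task 3: C/T = 4/28 = 1/7 (approx. 0.1429)
  Task 4: C/T = 3/29 (approx. 0.1034)
Total utilization U = 1/12 + 1/16 + 1/7 + 3/29 = 3821/9744
Rounded to 4 decimal places: U = 0.3921
RM (Liu & Layland) bound for 4 tasks = 0.756828; compare with U = 3821/9744 (approx. 0.392139)
U <= bound, so schedulable by RM sufficient condition.

0.3921


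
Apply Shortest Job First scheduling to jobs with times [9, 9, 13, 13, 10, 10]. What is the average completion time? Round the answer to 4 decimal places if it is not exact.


SJF order (ascending): [9, 9, 10, 10, 13, 13]
Completion times:
  Job 1: burst=9, C=9
  Job 2: burst=9, C=18
  Job 3: burst=10, C=28
  Job 4: burst=10, C=38
  Job 5: burst=13, C=51
  Job 6: burst=13, C=64
Average completion = 208/6 = 34.6667

34.6667


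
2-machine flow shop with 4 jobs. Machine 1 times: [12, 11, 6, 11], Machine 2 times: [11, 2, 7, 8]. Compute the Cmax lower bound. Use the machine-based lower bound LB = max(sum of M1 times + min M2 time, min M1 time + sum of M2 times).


LB1 = sum(M1 times) + min(M2 times) = 40 + 2 = 42
LB2 = min(M1 times) + sum(M2 times) = 6 + 28 = 34
Lower bound = max(LB1, LB2) = max(42, 34) = 42

42


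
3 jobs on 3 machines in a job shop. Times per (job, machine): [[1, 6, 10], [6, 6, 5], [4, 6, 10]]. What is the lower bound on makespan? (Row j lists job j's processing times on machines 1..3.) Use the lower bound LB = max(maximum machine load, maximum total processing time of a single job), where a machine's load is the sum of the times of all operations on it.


Machine loads:
  Machine 1: 1 + 6 + 4 = 11
  Machine 2: 6 + 6 + 6 = 18
  Machine 3: 10 + 5 + 10 = 25
Max machine load = 25
Job totals:
  Job 1: 17
  Job 2: 17
  Job 3: 20
Max job total = 20
Lower bound = max(25, 20) = 25

25


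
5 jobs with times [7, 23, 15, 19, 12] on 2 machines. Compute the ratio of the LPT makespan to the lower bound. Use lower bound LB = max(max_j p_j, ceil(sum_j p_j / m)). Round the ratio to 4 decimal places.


LPT order: [23, 19, 15, 12, 7]
Machine loads after assignment: [35, 41]
LPT makespan = 41
Lower bound = max(max_job, ceil(total/2)) = max(23, 38) = 38
Ratio = 41 / 38 = 1.0789

1.0789


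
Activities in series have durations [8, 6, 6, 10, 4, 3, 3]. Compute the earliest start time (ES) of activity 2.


Activity 2 starts after activities 1 through 1 complete.
Predecessor durations: [8]
ES = 8 = 8

8


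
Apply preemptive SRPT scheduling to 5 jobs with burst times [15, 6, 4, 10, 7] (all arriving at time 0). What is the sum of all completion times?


Since all jobs arrive at t=0, SRPT equals SPT ordering.
SPT order: [4, 6, 7, 10, 15]
Completion times:
  Job 1: p=4, C=4
  Job 2: p=6, C=10
  Job 3: p=7, C=17
  Job 4: p=10, C=27
  Job 5: p=15, C=42
Total completion time = 4 + 10 + 17 + 27 + 42 = 100

100


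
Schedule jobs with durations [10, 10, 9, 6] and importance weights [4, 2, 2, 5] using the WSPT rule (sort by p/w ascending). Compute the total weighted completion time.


Compute p/w ratios and sort ascending (WSPT): [(6, 5), (10, 4), (9, 2), (10, 2)]
Compute weighted completion times:
  Job (p=6,w=5): C=6, w*C=5*6=30
  Job (p=10,w=4): C=16, w*C=4*16=64
  Job (p=9,w=2): C=25, w*C=2*25=50
  Job (p=10,w=2): C=35, w*C=2*35=70
Total weighted completion time = 214

214


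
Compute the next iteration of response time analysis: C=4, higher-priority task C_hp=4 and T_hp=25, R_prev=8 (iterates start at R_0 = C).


R_next = C + ceil(R_prev / T_hp) * C_hp
ceil(8 / 25) = ceil(0.32) = 1
Interference = 1 * 4 = 4
R_next = 4 + 4 = 8
R_next = R_prev, so the iteration has converged (response time = 8).

8


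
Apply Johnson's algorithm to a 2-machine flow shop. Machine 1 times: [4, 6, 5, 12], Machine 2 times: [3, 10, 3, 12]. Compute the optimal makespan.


Apply Johnson's rule:
  Group 1 (a <= b): [(2, 6, 10), (4, 12, 12)]
  Group 2 (a > b): [(1, 4, 3), (3, 5, 3)]
Optimal job order: [2, 4, 1, 3]
Schedule:
  Job 2: M1 done at 6, M2 done at 16
  Job 4: M1 done at 18, M2 done at 30
  Job 1: M1 done at 22, M2 done at 33
  Job 3: M1 done at 27, M2 done at 36
Makespan = 36

36


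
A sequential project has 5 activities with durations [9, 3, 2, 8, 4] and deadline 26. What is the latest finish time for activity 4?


LF(activity 4) = deadline - sum of successor durations
Successors: activities 5 through 5 with durations [4]
Sum of successor durations = 4
LF = 26 - 4 = 22

22


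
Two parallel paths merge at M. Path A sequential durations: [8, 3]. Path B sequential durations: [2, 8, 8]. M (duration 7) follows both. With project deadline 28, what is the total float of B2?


Forward pass: ES(B2) = sum of predecessors on chain B = 2
EF = ES + duration = 2 + 8 = 10
Backward pass: LF(M) = deadline = 28; LS(M) = 28 - 7 = 21
LF(B2) = LS(M) - sum(successors on chain B) = 21 - 8 = 13
LS = LF - duration = 13 - 8 = 5
Total float = LS - ES = 5 - 2 = 3

3


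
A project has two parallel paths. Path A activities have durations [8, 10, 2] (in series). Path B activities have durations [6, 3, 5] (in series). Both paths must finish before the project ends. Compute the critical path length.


Path A total = 8 + 10 + 2 = 20
Path B total = 6 + 3 + 5 = 14
Critical path = longest path = max(20, 14) = 20

20


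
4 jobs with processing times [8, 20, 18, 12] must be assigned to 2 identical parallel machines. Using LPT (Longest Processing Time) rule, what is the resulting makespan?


Sort jobs in decreasing order (LPT): [20, 18, 12, 8]
Assign each job to the least loaded machine:
  Machine 1: jobs [20, 8], load = 28
  Machine 2: jobs [18, 12], load = 30
Makespan = max load = 30

30


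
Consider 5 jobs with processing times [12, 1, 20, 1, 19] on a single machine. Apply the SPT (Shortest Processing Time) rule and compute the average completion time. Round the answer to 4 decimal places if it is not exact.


Sort jobs by processing time (SPT order): [1, 1, 12, 19, 20]
Compute completion times sequentially:
  Job 1: processing = 1, completes at 1
  Job 2: processing = 1, completes at 2
  Job 3: processing = 12, completes at 14
  Job 4: processing = 19, completes at 33
  Job 5: processing = 20, completes at 53
Sum of completion times = 103
Average completion time = 103/5 = 20.6

20.6


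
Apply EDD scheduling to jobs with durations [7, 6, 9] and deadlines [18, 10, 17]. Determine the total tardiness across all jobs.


Sort by due date (EDD order): [(6, 10), (9, 17), (7, 18)]
Compute completion times and tardiness:
  Job 1: p=6, d=10, C=6, tardiness=max(0,6-10)=0
  Job 2: p=9, d=17, C=15, tardiness=max(0,15-17)=0
  Job 3: p=7, d=18, C=22, tardiness=max(0,22-18)=4
Total tardiness = 4

4


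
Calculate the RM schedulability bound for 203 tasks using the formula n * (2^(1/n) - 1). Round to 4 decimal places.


Compute 2^(1/203) = 1.0034203542
Subtract 1: 1.0034203542 - 1 = 0.0034203542
Multiply by n: 203 * 0.0034203542 = 0.6943319026
Round to 4 dp: 0.6943

0.6943


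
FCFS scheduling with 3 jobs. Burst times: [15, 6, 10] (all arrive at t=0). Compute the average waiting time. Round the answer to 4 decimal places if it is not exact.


FCFS order (as given): [15, 6, 10]
Waiting times:
  Job 1: wait = 0
  Job 2: wait = 15
  Job 3: wait = 21
Sum of waiting times = 36
Average waiting time = 36/3 = 12.0

12.0


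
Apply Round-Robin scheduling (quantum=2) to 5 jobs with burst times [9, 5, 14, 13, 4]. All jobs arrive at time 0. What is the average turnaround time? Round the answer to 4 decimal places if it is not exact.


Time quantum = 2
Execution trace:
  J1 runs 2 units, time = 2
  J2 runs 2 units, time = 4
  J3 runs 2 units, time = 6
  J4 runs 2 units, time = 8
  J5 runs 2 units, time = 10
  J1 runs 2 units, time = 12
  J2 runs 2 units, time = 14
  J3 runs 2 units, time = 16
  J4 runs 2 units, time = 18
  J5 runs 2 units, time = 20
  J1 runs 2 units, time = 22
  J2 runs 1 units, time = 23
  J3 runs 2 units, time = 25
  J4 runs 2 units, time = 27
  J1 runs 2 units, time = 29
  J3 runs 2 units, time = 31
  J4 runs 2 units, time = 33
  J1 runs 1 units, time = 34
  J3 runs 2 units, time = 36
  J4 runs 2 units, time = 38
  J3 runs 2 units, time = 40
  J4 runs 2 units, time = 42
  J3 runs 2 units, time = 44
  J4 runs 1 units, time = 45
Finish times: [34, 23, 44, 45, 20]
Average turnaround = 166/5 = 33.2

33.2


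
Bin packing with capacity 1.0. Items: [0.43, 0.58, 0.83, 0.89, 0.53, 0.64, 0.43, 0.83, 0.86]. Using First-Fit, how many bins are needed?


Place items sequentially using First-Fit:
  Item 0.43 -> new Bin 1
  Item 0.58 -> new Bin 2
  Item 0.83 -> new Bin 3
  Item 0.89 -> new Bin 4
  Item 0.53 -> Bin 1 (now 0.96)
  Item 0.64 -> new Bin 5
  Item 0.43 -> new Bin 6
  Item 0.83 -> new Bin 7
  Item 0.86 -> new Bin 8
Total bins used = 8

8


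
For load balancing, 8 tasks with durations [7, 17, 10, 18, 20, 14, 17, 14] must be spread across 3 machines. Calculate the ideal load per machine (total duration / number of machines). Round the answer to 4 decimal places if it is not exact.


Total processing time = 7 + 17 + 10 + 18 + 20 + 14 + 17 + 14 = 117
Number of machines = 3
Ideal balanced load = 117 / 3 = 39.0

39.0


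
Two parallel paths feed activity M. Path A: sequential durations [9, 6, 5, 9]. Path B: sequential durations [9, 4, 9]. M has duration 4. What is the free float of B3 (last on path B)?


ES(B3) = sum of predecessors on chain B = 13
EF(B3) = ES + duration = 13 + 9 = 22
Successor of B3 is M. ES(M) = max(sum(A), sum(B)) = max(29, 22) = 29
Free float = ES(successor) - EF(current) = 29 - 22 = 7

7


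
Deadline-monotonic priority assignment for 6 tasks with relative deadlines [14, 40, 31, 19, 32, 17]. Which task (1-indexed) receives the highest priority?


Sort tasks by relative deadline (ascending):
  Task 1: deadline = 14
  Task 6: deadline = 17
  Task 4: deadline = 19
  Task 3: deadline = 31
  Task 5: deadline = 32
  Task 2: deadline = 40
Priority order (highest first): [1, 6, 4, 3, 5, 2]
Highest priority task = 1

1


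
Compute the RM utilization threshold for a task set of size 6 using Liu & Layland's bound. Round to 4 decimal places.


Compute 2^(1/6) = 1.1224620483
Subtract 1: 1.1224620483 - 1 = 0.1224620483
Multiply by n: 6 * 0.1224620483 = 0.7347722898
Round to 4 dp: 0.7348

0.7348


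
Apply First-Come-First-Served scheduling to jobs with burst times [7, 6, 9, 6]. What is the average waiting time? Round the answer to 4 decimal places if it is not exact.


FCFS order (as given): [7, 6, 9, 6]
Waiting times:
  Job 1: wait = 0
  Job 2: wait = 7
  Job 3: wait = 13
  Job 4: wait = 22
Sum of waiting times = 42
Average waiting time = 42/4 = 10.5

10.5


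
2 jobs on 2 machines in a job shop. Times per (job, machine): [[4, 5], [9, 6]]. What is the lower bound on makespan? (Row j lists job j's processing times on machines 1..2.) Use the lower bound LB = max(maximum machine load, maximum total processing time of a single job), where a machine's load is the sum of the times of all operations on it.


Machine loads:
  Machine 1: 4 + 9 = 13
  Machine 2: 5 + 6 = 11
Max machine load = 13
Job totals:
  Job 1: 9
  Job 2: 15
Max job total = 15
Lower bound = max(13, 15) = 15

15


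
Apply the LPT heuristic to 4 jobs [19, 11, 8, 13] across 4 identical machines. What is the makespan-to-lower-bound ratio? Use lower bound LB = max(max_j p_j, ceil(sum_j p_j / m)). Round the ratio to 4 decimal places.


LPT order: [19, 13, 11, 8]
Machine loads after assignment: [19, 13, 11, 8]
LPT makespan = 19
Lower bound = max(max_job, ceil(total/4)) = max(19, 13) = 19
Ratio = 19 / 19 = 1.0

1.0


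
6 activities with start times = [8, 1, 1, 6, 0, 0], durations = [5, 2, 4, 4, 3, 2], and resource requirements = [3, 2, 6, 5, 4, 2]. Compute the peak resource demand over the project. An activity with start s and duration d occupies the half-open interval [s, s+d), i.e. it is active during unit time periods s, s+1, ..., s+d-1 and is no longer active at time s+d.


Each activity i is active on [start_i, start_i + duration_i).
Compute total resource usage per time slot:
  t=0: active resources = [4, 2], total = 6
  t=1: active resources = [2, 6, 4, 2], total = 14
  t=2: active resources = [2, 6, 4], total = 12
  t=3: active resources = [6], total = 6
  t=4: active resources = [6], total = 6
  t=5: active resources = [], total = 0
  t=6: active resources = [5], total = 5
  t=7: active resources = [5], total = 5
  t=8: active resources = [3, 5], total = 8
  t=9: active resources = [3, 5], total = 8
  t=10: active resources = [3], total = 3
  t=11: active resources = [3], total = 3
  t=12: active resources = [3], total = 3
Peak resource demand = 14

14


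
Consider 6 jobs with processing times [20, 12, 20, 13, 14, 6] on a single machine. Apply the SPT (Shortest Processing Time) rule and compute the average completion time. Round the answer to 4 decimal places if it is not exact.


Sort jobs by processing time (SPT order): [6, 12, 13, 14, 20, 20]
Compute completion times sequentially:
  Job 1: processing = 6, completes at 6
  Job 2: processing = 12, completes at 18
  Job 3: processing = 13, completes at 31
  Job 4: processing = 14, completes at 45
  Job 5: processing = 20, completes at 65
  Job 6: processing = 20, completes at 85
Sum of completion times = 250
Average completion time = 250/6 = 41.6667

41.6667


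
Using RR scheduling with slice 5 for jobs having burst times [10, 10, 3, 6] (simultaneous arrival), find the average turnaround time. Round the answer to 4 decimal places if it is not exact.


Time quantum = 5
Execution trace:
  J1 runs 5 units, time = 5
  J2 runs 5 units, time = 10
  J3 runs 3 units, time = 13
  J4 runs 5 units, time = 18
  J1 runs 5 units, time = 23
  J2 runs 5 units, time = 28
  J4 runs 1 units, time = 29
Finish times: [23, 28, 13, 29]
Average turnaround = 93/4 = 23.25

23.25


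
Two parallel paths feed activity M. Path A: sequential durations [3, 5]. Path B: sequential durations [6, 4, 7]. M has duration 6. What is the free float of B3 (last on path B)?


ES(B3) = sum of predecessors on chain B = 10
EF(B3) = ES + duration = 10 + 7 = 17
Successor of B3 is M. ES(M) = max(sum(A), sum(B)) = max(8, 17) = 17
Free float = ES(successor) - EF(current) = 17 - 17 = 0

0


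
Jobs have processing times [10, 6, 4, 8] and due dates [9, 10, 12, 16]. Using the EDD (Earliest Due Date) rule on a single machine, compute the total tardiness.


Sort by due date (EDD order): [(10, 9), (6, 10), (4, 12), (8, 16)]
Compute completion times and tardiness:
  Job 1: p=10, d=9, C=10, tardiness=max(0,10-9)=1
  Job 2: p=6, d=10, C=16, tardiness=max(0,16-10)=6
  Job 3: p=4, d=12, C=20, tardiness=max(0,20-12)=8
  Job 4: p=8, d=16, C=28, tardiness=max(0,28-16)=12
Total tardiness = 27

27


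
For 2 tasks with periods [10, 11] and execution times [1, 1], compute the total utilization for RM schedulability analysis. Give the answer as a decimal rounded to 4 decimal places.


Compute individual utilizations (exact fractions):
  Task 1: C/T = 1/10 (approx. 0.1)
  Task 2: C/T = 1/11 (approx. 0.0909)
Total utilization U = 1/10 + 1/11 = 21/110
Rounded to 4 decimal places: U = 0.1909
RM (Liu & Layland) bound for 2 tasks = 0.828427; compare with U = 21/110 (approx. 0.190909)
U <= bound, so schedulable by RM sufficient condition.

0.1909


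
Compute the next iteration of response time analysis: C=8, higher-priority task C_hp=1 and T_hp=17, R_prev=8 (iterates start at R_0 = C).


R_next = C + ceil(R_prev / T_hp) * C_hp
ceil(8 / 17) = ceil(0.4706) = 1
Interference = 1 * 1 = 1
R_next = 8 + 1 = 9

9


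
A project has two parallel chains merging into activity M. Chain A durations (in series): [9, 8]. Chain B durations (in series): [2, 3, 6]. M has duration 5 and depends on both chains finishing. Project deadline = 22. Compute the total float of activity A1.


Forward pass: ES(A1) = sum of predecessors on chain A = 0
EF = ES + duration = 0 + 9 = 9
Backward pass: LF(M) = deadline = 22; LS(M) = 22 - 5 = 17
LF(A1) = LS(M) - sum(successors on chain A) = 17 - 8 = 9
LS = LF - duration = 9 - 9 = 0
Total float = LS - ES = 0 - 0 = 0

0


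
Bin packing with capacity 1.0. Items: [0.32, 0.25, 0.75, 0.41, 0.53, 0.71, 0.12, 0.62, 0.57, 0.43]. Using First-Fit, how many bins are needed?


Place items sequentially using First-Fit:
  Item 0.32 -> new Bin 1
  Item 0.25 -> Bin 1 (now 0.57)
  Item 0.75 -> new Bin 2
  Item 0.41 -> Bin 1 (now 0.98)
  Item 0.53 -> new Bin 3
  Item 0.71 -> new Bin 4
  Item 0.12 -> Bin 2 (now 0.87)
  Item 0.62 -> new Bin 5
  Item 0.57 -> new Bin 6
  Item 0.43 -> Bin 3 (now 0.96)
Total bins used = 6

6
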